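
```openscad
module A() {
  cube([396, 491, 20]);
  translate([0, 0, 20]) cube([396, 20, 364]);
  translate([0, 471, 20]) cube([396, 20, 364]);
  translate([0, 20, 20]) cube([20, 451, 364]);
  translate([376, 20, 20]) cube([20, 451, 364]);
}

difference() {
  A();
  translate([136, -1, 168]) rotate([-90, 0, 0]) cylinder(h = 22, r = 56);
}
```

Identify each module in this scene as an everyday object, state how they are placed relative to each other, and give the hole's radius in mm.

A is an open box. The open box has a circular hole through its front wall. The hole's radius is 56 mm.

The subtracted cylinder has r = 56 mm.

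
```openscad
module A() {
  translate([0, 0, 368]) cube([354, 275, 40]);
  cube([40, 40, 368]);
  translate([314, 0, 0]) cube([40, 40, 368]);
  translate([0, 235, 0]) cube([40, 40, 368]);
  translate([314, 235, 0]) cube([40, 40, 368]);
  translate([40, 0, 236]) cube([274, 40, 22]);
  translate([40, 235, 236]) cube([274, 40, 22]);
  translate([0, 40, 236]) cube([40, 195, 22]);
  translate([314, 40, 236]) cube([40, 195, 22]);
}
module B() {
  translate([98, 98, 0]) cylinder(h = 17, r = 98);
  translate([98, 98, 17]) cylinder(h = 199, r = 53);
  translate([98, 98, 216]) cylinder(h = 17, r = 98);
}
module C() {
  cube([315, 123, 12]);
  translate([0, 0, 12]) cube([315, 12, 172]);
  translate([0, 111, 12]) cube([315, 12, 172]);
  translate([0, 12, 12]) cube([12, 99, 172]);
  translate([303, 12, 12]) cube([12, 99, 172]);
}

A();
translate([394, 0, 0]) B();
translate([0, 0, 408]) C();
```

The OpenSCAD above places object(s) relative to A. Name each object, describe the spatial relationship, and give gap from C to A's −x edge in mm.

The open box's min-x is at 0; the stool's min-x is 0; gap = 0 mm.

A is a stool. B is a spool. C is an open box. The spool is on the floor beside the stool on its +x side. The open box is on top of the stool. The gap from the open box to the stool's −x edge is 0 mm.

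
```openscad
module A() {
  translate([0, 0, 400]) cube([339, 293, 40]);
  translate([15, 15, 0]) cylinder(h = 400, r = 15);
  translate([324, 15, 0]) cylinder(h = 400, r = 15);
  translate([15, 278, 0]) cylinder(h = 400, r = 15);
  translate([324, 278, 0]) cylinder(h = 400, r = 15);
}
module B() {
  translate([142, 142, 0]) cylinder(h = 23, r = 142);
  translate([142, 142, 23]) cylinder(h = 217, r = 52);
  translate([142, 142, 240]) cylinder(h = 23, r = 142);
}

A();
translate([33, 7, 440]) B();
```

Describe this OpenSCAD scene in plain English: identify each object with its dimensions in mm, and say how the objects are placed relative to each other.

A is a four-legged stool. The seat is 339×293 mm, 40 mm thick, top at z = 440 mm. It stands on four round legs, each 30 mm in diameter, from z = 0 to the seat underside, each leg's axis is inset half a diameter from the nearest pair of seat edges (so the leg's bounding box is flush with the corner).

B is a spool: two coaxial disc flanges of radius 142 mm and thickness 23 mm, joined by a core cylinder of radius 52 mm and height 217 mm. The lower flange rests on z = 0 and the three cylinders share a vertical axis.

The spool is on top of the stool.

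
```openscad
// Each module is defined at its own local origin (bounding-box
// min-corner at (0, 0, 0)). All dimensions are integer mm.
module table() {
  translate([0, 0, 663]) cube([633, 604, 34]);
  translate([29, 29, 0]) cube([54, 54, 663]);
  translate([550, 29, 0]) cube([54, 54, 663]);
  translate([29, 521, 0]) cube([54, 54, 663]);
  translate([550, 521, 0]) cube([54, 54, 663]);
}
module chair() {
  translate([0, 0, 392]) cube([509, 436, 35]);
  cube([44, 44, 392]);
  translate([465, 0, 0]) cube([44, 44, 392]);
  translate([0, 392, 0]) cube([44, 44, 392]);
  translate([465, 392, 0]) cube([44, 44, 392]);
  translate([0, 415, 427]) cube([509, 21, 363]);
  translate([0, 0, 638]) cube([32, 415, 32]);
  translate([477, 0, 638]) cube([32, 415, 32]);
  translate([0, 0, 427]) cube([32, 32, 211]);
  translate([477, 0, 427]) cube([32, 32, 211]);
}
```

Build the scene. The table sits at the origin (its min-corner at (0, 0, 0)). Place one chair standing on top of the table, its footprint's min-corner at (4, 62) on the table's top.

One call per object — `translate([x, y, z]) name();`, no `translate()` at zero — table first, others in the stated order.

table();
translate([4, 62, 697]) chair();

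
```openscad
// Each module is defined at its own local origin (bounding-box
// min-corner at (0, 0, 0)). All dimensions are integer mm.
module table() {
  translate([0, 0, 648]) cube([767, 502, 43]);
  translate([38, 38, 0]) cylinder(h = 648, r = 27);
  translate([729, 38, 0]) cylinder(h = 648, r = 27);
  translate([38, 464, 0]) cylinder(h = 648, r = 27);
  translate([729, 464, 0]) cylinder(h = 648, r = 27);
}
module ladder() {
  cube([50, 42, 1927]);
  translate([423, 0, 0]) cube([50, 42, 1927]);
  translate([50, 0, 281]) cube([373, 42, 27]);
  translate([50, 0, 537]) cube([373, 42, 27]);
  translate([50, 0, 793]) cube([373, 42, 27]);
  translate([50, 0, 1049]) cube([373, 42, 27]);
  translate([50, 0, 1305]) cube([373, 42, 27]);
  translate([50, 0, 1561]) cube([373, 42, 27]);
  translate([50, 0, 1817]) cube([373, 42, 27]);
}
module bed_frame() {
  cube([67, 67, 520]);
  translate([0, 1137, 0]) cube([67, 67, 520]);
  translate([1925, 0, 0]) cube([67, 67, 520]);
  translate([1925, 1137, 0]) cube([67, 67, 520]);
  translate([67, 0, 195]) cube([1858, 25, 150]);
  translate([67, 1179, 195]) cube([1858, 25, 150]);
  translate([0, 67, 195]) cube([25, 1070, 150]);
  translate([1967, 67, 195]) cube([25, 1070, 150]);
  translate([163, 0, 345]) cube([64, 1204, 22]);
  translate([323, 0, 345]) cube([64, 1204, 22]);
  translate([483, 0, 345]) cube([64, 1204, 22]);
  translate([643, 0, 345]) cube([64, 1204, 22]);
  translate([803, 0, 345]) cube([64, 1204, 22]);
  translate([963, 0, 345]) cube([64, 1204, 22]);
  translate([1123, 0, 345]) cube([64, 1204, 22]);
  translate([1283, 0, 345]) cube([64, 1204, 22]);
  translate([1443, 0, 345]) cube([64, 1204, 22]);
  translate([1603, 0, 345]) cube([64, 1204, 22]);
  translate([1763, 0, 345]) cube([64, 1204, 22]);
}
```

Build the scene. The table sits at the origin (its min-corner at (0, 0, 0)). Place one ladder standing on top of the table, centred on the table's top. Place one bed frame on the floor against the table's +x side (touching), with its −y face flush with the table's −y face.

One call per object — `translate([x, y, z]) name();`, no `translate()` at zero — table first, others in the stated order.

table();
translate([147, 230, 691]) ladder();
translate([767, 0, 0]) bed_frame();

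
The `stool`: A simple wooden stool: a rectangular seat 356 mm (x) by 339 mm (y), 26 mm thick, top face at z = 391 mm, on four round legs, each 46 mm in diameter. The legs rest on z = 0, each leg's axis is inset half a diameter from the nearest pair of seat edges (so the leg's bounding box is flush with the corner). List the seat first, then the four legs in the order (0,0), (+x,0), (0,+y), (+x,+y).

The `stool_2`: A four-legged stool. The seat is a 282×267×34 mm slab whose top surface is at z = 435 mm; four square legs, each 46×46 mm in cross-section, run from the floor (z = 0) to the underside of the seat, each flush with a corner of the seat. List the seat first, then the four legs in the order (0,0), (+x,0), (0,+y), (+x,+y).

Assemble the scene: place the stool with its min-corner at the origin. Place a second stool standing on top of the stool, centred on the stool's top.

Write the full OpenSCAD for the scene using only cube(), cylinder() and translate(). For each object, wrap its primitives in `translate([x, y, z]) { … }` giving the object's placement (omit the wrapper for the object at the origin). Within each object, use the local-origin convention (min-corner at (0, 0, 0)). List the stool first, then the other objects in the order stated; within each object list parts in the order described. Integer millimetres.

translate([0, 0, 365]) cube([356, 339, 26]);
translate([23, 23, 0]) cylinder(h = 365, r = 23);
translate([333, 23, 0]) cylinder(h = 365, r = 23);
translate([23, 316, 0]) cylinder(h = 365, r = 23);
translate([333, 316, 0]) cylinder(h = 365, r = 23);
translate([37, 36, 391]) {
  translate([0, 0, 401]) cube([282, 267, 34]);
  cube([46, 46, 401]);
  translate([236, 0, 0]) cube([46, 46, 401]);
  translate([0, 221, 0]) cube([46, 46, 401]);
  translate([236, 221, 0]) cube([46, 46, 401]);
}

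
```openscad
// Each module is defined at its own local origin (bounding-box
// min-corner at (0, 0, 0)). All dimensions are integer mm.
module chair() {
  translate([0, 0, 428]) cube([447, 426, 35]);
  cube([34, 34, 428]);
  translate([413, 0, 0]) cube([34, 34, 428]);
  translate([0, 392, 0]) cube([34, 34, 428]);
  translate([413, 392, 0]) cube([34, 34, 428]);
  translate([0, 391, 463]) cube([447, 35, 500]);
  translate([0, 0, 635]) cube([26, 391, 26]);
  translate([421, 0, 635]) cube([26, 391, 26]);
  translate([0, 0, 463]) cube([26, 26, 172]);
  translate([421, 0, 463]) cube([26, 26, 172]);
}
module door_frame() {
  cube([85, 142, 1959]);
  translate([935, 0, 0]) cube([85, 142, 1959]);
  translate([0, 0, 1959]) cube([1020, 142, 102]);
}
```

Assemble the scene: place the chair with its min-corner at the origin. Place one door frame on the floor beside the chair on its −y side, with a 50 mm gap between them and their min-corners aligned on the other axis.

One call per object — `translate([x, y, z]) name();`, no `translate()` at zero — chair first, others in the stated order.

chair();
translate([0, -192, 0]) door_frame();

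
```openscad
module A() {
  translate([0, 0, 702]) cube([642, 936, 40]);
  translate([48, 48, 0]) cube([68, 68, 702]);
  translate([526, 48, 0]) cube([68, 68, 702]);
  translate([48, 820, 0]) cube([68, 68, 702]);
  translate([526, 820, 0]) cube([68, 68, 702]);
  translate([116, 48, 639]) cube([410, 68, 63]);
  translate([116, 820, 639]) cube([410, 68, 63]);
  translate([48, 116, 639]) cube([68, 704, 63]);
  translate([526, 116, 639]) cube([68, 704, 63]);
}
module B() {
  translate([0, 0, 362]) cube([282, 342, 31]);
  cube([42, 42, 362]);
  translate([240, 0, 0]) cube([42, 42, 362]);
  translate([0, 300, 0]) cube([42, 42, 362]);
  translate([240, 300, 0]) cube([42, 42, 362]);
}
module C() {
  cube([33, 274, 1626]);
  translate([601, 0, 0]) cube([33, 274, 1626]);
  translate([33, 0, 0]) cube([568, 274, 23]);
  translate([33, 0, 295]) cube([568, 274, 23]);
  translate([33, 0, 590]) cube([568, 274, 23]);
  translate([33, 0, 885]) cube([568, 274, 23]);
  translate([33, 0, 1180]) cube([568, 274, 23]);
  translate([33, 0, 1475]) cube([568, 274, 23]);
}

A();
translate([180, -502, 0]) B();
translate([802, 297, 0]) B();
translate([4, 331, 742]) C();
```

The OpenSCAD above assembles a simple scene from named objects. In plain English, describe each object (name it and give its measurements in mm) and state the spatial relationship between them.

A is a table: top 642 mm (x) × 936 mm (y), 40 mm thick, upper face at z = 742 mm, on four 68×68 mm square legs, each inset 48 mm from the nearest pair of top edges, running from z = 0 to the bottom of the top. Four apron rails, 68 mm thick and 63 mm tall, run between adjacent legs with their top edges flush with the underside of the top and their outer faces flush with the legs' outer faces.

B is a four-legged stool. The seat is a 282×342×31 mm slab whose top surface is at z = 393 mm; four square legs, each 42×42 mm in cross-section, run from the floor (z = 0) to the underside of the seat, each flush with a corner of the seat.

C is a bookshelf 634 mm wide overall, 274 mm deep and 1626 mm tall. The two sides are 33 mm thick vertical panels. 6 horizontal shelves of 23 mm thickness span between the inner faces of the sides; the lowest shelf sits on the floor and shelves are stacked with a clear vertical gap of 272 mm between each pair.

Two stools sit around the table at the −y, +x sides. The bookshelf is on top of the table, centred.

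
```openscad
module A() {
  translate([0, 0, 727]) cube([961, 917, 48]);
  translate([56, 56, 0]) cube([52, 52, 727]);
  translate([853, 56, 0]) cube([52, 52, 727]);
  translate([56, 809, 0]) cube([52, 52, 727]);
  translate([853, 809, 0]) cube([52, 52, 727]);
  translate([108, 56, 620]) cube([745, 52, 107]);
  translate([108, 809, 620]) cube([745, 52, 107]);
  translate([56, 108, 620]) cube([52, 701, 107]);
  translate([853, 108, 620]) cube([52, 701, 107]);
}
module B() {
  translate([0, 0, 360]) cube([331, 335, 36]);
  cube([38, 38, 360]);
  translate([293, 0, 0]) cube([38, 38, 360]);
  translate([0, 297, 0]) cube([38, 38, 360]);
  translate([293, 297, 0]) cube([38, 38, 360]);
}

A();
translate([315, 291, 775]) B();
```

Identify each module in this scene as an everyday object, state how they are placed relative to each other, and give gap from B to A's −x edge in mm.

The stool's min-x is at 315; the table's min-x is 0; gap = 315 mm.

A is a table. B is a stool. The stool is on top of the table, centred. The gap from the stool to the table's −x edge is 315 mm.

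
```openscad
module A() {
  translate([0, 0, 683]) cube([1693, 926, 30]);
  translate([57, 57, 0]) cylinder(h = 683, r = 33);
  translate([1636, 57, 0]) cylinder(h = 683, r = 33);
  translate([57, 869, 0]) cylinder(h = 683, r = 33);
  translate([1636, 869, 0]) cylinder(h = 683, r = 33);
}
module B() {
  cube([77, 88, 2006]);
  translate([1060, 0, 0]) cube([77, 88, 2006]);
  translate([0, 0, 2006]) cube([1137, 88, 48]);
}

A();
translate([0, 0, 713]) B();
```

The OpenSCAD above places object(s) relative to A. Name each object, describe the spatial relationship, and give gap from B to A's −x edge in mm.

The door frame's min-x is at 0; the table's min-x is 0; gap = 0 mm.

A is a table. B is a door frame. The door frame is on top of the table. The gap from the door frame to the table's −x edge is 0 mm.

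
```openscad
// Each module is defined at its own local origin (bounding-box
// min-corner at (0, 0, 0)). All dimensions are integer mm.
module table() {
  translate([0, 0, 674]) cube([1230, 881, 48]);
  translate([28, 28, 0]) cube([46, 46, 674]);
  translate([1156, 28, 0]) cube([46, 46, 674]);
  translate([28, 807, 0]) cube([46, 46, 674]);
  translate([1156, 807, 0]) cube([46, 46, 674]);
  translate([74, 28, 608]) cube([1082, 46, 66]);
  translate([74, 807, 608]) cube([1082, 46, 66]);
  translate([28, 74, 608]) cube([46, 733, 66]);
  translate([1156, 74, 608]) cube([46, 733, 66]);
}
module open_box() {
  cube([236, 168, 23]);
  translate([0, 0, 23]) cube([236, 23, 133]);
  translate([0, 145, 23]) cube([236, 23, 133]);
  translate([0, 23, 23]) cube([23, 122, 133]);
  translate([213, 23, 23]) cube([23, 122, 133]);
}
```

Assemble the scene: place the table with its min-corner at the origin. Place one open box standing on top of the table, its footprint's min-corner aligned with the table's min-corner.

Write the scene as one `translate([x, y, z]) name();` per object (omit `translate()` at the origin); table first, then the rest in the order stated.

table();
translate([0, 0, 722]) open_box();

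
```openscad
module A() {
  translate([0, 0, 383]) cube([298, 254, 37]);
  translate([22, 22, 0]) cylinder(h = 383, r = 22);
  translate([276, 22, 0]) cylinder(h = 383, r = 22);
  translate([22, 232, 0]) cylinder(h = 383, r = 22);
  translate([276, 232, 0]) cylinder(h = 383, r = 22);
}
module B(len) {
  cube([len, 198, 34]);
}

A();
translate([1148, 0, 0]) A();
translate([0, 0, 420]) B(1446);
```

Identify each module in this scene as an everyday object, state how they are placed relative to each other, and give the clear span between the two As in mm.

A is a stool. B is a beam. A beam spans the tops of two stools. The clear span between the two stools is 850 mm.

Second stool starts at x = 1148; first ends at x = 298; clear span = 1148 − 298 = 850 mm.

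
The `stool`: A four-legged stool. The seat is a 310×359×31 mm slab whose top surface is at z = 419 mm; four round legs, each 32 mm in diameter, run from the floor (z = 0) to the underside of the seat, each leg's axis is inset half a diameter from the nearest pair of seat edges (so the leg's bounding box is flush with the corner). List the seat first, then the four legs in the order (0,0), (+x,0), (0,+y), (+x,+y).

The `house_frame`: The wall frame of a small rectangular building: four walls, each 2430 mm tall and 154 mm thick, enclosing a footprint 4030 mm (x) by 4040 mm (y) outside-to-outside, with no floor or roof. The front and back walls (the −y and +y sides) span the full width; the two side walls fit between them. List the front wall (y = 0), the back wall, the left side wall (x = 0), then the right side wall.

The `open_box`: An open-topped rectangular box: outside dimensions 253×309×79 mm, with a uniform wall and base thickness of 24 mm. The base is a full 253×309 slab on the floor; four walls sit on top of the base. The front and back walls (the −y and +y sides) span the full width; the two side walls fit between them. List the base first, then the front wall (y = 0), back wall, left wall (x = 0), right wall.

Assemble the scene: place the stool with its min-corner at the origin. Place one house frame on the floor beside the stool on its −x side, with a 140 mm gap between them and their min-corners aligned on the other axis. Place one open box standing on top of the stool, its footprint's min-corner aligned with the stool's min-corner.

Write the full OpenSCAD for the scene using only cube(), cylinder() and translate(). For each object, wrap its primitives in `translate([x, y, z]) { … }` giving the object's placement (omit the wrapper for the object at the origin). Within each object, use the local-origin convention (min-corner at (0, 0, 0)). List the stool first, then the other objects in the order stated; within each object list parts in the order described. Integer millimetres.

translate([0, 0, 388]) cube([310, 359, 31]);
translate([16, 16, 0]) cylinder(h = 388, r = 16);
translate([294, 16, 0]) cylinder(h = 388, r = 16);
translate([16, 343, 0]) cylinder(h = 388, r = 16);
translate([294, 343, 0]) cylinder(h = 388, r = 16);
translate([-4170, 0, 0]) {
  cube([4030, 154, 2430]);
  translate([0, 3886, 0]) cube([4030, 154, 2430]);
  translate([0, 154, 0]) cube([154, 3732, 2430]);
  translate([3876, 154, 0]) cube([154, 3732, 2430]);
}
translate([0, 0, 419]) {
  cube([253, 309, 24]);
  translate([0, 0, 24]) cube([253, 24, 55]);
  translate([0, 285, 24]) cube([253, 24, 55]);
  translate([0, 24, 24]) cube([24, 261, 55]);
  translate([229, 24, 24]) cube([24, 261, 55]);
}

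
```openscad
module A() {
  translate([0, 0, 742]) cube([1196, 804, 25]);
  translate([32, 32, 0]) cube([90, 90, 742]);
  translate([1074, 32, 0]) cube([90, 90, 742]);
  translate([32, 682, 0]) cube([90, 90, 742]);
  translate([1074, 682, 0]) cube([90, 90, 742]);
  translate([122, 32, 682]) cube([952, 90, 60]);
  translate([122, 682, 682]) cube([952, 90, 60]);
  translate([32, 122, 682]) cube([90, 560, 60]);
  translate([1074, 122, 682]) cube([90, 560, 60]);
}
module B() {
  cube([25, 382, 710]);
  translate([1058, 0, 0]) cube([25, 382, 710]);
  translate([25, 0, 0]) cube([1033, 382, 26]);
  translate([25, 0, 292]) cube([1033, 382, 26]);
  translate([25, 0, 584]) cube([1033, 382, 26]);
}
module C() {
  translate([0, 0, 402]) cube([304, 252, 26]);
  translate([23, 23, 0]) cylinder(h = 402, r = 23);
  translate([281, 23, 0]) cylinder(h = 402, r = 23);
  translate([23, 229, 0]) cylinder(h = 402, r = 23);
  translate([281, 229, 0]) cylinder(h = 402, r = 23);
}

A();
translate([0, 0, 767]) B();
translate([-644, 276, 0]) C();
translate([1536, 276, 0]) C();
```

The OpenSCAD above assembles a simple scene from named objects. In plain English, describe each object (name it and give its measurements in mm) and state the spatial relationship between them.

A is a table with a 1196×804 mm rectangular top, 25 mm thick, top surface at z = 767 mm, supported by four 90×90 mm square legs, each inset 32 mm from the nearest pair of top edges, running from the floor. Four apron rails, 90 mm thick and 60 mm tall, run between adjacent legs with their top edges flush with the underside of the top and their outer faces flush with the legs' outer faces.

B is an open bookshelf. Two side panels, each 25 mm thick, 382 mm deep and 710 mm tall, stand 1083 mm apart (outside-to-outside). Between them sit 3 shelves, each 26 mm thick and 382 mm deep, spanning the full gap between the sides. The bottom shelf rests on the floor (its underside at z = 0) and the clear gap between one shelf's top and the next shelf's underside is 266 mm.

C is a four-legged stool. The seat is 304×252 mm, 26 mm thick, top at z = 428 mm. It stands on four round legs, each 46 mm in diameter, from z = 0 to the seat underside, each leg's axis is inset half a diameter from the nearest pair of seat edges (so the leg's bounding box is flush with the corner).

The bookshelf is on top of the table. Two stools sit around the table at the −x, +x sides.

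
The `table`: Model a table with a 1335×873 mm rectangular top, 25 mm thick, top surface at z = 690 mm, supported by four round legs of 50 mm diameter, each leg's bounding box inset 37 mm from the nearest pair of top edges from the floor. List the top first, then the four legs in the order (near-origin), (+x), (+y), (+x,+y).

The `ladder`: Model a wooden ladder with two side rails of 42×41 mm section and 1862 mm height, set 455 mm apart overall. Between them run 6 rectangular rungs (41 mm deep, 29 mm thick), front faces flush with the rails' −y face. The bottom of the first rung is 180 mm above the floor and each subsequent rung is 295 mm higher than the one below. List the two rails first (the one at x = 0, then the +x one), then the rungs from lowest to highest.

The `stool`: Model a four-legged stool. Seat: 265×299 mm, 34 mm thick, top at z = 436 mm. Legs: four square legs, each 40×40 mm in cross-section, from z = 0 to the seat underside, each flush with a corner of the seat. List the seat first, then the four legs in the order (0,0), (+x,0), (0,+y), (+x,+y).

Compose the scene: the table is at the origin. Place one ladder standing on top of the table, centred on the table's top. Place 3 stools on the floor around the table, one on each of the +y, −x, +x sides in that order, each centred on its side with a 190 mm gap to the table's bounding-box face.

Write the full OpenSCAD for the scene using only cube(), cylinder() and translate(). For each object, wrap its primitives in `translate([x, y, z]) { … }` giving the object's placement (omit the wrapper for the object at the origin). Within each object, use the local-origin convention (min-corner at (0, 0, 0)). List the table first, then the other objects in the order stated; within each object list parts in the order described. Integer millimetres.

translate([0, 0, 665]) cube([1335, 873, 25]);
translate([62, 62, 0]) cylinder(h = 665, r = 25);
translate([1273, 62, 0]) cylinder(h = 665, r = 25);
translate([62, 811, 0]) cylinder(h = 665, r = 25);
translate([1273, 811, 0]) cylinder(h = 665, r = 25);
translate([440, 416, 690]) {
  cube([42, 41, 1862]);
  translate([413, 0, 0]) cube([42, 41, 1862]);
  translate([42, 0, 180]) cube([371, 41, 29]);
  translate([42, 0, 475]) cube([371, 41, 29]);
  translate([42, 0, 770]) cube([371, 41, 29]);
  translate([42, 0, 1065]) cube([371, 41, 29]);
  translate([42, 0, 1360]) cube([371, 41, 29]);
  translate([42, 0, 1655]) cube([371, 41, 29]);
}
translate([535, 1063, 0]) {
  translate([0, 0, 402]) cube([265, 299, 34]);
  cube([40, 40, 402]);
  translate([225, 0, 0]) cube([40, 40, 402]);
  translate([0, 259, 0]) cube([40, 40, 402]);
  translate([225, 259, 0]) cube([40, 40, 402]);
}
translate([-455, 287, 0]) {
  translate([0, 0, 402]) cube([265, 299, 34]);
  cube([40, 40, 402]);
  translate([225, 0, 0]) cube([40, 40, 402]);
  translate([0, 259, 0]) cube([40, 40, 402]);
  translate([225, 259, 0]) cube([40, 40, 402]);
}
translate([1525, 287, 0]) {
  translate([0, 0, 402]) cube([265, 299, 34]);
  cube([40, 40, 402]);
  translate([225, 0, 0]) cube([40, 40, 402]);
  translate([0, 259, 0]) cube([40, 40, 402]);
  translate([225, 259, 0]) cube([40, 40, 402]);
}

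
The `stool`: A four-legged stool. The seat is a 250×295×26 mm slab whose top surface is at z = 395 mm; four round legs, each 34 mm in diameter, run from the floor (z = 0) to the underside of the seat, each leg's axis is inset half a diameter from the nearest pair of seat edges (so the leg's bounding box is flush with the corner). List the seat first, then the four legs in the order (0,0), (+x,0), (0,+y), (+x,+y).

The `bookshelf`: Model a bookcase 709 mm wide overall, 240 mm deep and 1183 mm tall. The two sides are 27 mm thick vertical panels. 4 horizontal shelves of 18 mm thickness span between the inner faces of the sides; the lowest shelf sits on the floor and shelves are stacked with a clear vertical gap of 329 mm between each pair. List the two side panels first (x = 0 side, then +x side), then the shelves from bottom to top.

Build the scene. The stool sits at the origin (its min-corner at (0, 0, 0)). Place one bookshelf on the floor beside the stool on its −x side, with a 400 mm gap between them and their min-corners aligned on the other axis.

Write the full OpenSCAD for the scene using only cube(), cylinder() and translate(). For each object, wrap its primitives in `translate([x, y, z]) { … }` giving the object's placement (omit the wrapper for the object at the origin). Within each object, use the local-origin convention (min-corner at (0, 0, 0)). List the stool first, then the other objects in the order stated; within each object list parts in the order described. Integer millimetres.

translate([0, 0, 369]) cube([250, 295, 26]);
translate([17, 17, 0]) cylinder(h = 369, r = 17);
translate([233, 17, 0]) cylinder(h = 369, r = 17);
translate([17, 278, 0]) cylinder(h = 369, r = 17);
translate([233, 278, 0]) cylinder(h = 369, r = 17);
translate([-1109, 0, 0]) {
  cube([27, 240, 1183]);
  translate([682, 0, 0]) cube([27, 240, 1183]);
  translate([27, 0, 0]) cube([655, 240, 18]);
  translate([27, 0, 347]) cube([655, 240, 18]);
  translate([27, 0, 694]) cube([655, 240, 18]);
  translate([27, 0, 1041]) cube([655, 240, 18]);
}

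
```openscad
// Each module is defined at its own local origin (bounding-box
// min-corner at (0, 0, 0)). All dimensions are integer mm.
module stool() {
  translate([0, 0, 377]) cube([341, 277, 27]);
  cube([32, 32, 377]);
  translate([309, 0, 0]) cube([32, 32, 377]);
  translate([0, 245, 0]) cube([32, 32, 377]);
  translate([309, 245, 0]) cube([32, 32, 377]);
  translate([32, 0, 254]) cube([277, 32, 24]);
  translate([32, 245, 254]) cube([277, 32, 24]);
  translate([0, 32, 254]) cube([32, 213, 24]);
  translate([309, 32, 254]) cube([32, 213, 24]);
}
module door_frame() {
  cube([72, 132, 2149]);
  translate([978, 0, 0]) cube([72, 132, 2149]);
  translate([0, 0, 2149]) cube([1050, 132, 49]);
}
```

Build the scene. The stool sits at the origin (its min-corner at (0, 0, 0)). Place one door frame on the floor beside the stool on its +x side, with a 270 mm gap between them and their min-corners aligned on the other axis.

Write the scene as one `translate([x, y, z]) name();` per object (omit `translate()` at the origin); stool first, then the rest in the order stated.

stool();
translate([611, 0, 0]) door_frame();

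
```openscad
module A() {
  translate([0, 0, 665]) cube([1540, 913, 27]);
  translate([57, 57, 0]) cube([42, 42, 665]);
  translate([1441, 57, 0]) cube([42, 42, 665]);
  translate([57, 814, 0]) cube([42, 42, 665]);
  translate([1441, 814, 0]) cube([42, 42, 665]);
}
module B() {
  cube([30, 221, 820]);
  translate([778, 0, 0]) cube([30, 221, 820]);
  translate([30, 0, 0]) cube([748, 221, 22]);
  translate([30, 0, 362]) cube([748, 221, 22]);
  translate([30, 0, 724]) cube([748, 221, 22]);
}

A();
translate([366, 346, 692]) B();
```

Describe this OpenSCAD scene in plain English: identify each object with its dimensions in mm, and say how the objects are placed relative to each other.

A is a rectangular dining table. The top is 1540×913×27 mm with its upper surface at z = 692 mm. It stands on four 42×42 mm square legs, each inset 57 mm from the nearest pair of top edges, running from the floor to the underside of the top.

B is a bookshelf 808 mm wide overall, 221 mm deep and 820 mm tall. The two sides are 30 mm thick vertical panels. 3 horizontal shelves of 22 mm thickness span between the inner faces of the sides; the lowest shelf sits on the floor and shelves are stacked with a clear vertical gap of 340 mm between each pair.

The bookshelf is on top of the table, centred.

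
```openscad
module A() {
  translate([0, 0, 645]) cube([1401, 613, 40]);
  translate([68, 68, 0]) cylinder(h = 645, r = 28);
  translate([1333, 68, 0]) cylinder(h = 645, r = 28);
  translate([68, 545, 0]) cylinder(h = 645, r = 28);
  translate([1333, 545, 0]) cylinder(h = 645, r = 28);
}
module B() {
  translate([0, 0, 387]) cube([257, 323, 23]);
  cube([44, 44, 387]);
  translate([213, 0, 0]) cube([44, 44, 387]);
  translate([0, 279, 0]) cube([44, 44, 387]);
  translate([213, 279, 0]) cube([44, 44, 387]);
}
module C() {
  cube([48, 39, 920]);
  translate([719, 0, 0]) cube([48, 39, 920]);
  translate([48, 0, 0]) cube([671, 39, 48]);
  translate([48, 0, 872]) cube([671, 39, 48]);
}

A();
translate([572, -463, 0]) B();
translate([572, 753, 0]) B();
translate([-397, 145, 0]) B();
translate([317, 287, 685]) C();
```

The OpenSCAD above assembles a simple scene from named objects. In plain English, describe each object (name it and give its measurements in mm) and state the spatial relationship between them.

A is a rectangular dining table. The top is 1401×613×40 mm with its upper surface at z = 685 mm. It stands on four round legs of 56 mm diameter, each leg's bounding box inset 40 mm from the nearest pair of top edges, running from the floor to the underside of the top.

B is a four-legged stool. The seat is a 257×323×23 mm slab whose top surface is at z = 410 mm; four square legs, each 44×44 mm in cross-section, run from the floor (z = 0) to the underside of the seat, each flush with a corner of the seat.

C is a rectangular picture frame lying in the x–z plane (depth along y). The opening is 671 mm wide (x) by 824 mm tall (z), surrounded by a border 48 mm wide on all four sides. The frame is 39 mm deep and is made of two full-height vertical stiles with two horizontal rails fitted between them.

Three stools sit around the table at the −y, +y, −x sides. The picture frame is on top of the table, centred.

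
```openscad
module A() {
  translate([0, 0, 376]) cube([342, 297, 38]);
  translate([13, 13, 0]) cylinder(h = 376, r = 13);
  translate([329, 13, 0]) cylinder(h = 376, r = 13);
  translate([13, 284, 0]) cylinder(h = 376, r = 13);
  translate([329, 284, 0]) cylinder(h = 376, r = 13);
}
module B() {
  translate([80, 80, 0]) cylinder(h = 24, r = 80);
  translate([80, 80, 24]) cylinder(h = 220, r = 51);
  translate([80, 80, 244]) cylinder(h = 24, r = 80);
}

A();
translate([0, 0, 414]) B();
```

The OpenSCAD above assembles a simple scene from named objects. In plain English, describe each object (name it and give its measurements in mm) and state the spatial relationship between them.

A is a four-legged stool. The seat is a 342×297×38 mm slab whose top surface is at z = 414 mm; four round legs, each 26 mm in diameter, run from the floor (z = 0) to the underside of the seat, each leg's axis is inset half a diameter from the nearest pair of seat edges (so the leg's bounding box is flush with the corner).

B is a spool: two coaxial disc flanges of radius 80 mm and thickness 24 mm, joined by a core cylinder of radius 51 mm and height 220 mm. The lower flange rests on z = 0 and the three cylinders share a vertical axis.

The spool is on top of the stool.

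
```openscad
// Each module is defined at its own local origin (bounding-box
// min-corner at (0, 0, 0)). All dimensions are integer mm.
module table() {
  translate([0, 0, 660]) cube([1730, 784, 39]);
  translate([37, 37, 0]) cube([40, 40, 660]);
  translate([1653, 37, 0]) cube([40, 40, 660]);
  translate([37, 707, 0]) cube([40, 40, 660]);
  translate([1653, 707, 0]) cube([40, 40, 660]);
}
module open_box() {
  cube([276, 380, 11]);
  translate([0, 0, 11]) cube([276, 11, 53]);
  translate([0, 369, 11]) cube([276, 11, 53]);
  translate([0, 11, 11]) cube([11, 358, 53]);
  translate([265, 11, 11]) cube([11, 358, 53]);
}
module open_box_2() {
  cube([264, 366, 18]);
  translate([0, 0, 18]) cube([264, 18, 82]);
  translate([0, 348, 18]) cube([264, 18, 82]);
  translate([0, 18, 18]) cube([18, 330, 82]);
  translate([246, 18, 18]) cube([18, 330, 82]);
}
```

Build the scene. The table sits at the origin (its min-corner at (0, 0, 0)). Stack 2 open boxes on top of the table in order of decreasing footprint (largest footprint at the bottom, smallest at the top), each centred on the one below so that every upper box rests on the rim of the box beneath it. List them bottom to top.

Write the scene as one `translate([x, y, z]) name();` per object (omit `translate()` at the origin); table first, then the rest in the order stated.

table();
translate([727, 202, 699]) open_box();
translate([733, 209, 763]) open_box_2();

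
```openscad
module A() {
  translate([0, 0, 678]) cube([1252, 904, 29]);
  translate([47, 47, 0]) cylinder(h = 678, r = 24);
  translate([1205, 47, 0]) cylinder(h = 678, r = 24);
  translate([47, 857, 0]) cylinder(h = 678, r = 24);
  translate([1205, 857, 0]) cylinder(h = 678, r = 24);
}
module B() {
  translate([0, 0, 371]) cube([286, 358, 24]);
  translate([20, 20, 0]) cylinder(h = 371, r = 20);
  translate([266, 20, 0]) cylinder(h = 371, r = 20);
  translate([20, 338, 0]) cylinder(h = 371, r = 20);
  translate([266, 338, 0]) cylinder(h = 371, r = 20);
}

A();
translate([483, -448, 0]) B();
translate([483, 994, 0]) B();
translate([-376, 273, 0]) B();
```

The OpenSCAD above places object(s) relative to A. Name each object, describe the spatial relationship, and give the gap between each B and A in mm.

A is a table. B is a stool. Three stools sit around the table at the −y, +y, −x sides. The gap between each stool and the table is 90 mm.

Each stool's nearest face is 90 mm from the table's bounding box.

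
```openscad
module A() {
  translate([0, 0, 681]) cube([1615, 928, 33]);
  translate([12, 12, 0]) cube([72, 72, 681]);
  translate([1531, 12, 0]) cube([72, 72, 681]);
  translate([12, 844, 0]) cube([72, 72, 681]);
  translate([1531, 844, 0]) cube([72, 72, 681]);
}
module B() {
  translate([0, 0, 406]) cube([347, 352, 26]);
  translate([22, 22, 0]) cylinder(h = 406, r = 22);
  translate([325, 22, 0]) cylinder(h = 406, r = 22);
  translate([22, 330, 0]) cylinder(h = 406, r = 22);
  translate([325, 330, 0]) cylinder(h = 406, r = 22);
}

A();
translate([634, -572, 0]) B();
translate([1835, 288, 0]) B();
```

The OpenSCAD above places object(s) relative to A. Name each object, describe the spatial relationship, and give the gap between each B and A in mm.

Each stool's nearest face is 220 mm from the table's bounding box.

A is a table. B is a stool. Two stools sit around the table at the −y, +x sides. The gap between each stool and the table is 220 mm.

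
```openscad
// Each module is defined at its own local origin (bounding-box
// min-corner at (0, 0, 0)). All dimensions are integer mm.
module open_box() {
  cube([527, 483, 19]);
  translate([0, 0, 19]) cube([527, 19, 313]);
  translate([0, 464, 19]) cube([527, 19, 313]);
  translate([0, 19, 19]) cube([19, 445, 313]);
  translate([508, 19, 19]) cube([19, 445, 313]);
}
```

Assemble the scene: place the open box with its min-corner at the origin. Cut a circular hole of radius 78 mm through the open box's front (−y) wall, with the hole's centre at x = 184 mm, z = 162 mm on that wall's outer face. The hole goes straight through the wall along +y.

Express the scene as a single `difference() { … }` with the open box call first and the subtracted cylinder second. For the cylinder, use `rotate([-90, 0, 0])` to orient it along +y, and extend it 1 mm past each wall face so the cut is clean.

difference() {
  open_box();
  translate([184, -1, 162]) rotate([-90, 0, 0]) cylinder(h = 21, r = 78);
}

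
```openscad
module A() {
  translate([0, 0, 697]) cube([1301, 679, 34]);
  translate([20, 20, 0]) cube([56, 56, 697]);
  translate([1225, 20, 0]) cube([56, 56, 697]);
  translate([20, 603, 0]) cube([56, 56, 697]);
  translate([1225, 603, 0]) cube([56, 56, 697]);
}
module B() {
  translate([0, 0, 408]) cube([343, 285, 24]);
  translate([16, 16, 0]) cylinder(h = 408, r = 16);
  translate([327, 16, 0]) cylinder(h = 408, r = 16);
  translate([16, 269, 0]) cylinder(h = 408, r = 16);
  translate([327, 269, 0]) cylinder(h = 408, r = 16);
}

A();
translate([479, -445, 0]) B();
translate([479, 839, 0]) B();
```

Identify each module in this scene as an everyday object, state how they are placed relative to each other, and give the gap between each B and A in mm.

Each stool's nearest face is 160 mm from the table's bounding box.

A is a table. B is a stool. Two stools sit around the table at the −y, +y sides. The gap between each stool and the table is 160 mm.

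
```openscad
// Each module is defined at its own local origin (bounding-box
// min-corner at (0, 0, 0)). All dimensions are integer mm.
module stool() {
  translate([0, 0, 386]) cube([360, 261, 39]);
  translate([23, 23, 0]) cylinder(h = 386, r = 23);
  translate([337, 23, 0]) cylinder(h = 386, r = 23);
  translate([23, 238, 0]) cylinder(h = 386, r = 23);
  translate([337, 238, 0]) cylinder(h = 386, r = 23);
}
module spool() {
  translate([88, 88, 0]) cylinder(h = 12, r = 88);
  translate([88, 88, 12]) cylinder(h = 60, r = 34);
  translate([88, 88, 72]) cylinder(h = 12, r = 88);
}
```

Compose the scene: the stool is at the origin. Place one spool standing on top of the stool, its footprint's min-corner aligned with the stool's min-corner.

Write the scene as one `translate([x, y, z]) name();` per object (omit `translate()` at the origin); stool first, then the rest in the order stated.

stool();
translate([0, 0, 425]) spool();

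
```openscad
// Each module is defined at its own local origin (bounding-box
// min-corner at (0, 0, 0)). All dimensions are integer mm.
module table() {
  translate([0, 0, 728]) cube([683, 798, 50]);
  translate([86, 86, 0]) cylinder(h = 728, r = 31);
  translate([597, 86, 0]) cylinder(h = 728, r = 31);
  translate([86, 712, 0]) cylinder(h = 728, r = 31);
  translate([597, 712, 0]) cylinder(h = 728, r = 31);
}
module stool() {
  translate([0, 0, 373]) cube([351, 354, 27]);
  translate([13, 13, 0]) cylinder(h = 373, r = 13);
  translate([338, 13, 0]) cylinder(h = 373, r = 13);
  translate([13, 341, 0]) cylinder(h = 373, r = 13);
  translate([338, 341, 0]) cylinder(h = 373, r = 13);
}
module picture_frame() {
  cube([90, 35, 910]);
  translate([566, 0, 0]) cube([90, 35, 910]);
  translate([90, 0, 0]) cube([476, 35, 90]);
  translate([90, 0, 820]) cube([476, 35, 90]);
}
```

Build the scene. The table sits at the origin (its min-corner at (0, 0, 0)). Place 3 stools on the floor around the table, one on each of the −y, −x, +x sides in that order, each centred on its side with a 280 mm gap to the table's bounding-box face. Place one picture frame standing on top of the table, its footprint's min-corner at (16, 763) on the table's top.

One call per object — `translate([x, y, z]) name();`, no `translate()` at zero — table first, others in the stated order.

table();
translate([166, -634, 0]) stool();
translate([-631, 222, 0]) stool();
translate([963, 222, 0]) stool();
translate([16, 763, 778]) picture_frame();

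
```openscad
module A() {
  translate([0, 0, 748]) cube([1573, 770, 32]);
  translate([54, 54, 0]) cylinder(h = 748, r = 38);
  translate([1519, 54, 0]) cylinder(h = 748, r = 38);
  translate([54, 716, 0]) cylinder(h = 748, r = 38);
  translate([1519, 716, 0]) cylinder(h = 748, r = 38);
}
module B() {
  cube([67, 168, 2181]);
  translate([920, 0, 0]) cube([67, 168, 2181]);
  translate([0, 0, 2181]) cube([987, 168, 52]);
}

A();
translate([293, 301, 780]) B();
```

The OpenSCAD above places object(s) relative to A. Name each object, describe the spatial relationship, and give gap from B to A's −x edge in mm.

A is a table. B is a door frame. The door frame is on top of the table, centred. The gap from the door frame to the table's −x edge is 293 mm.

The door frame's min-x is at 293; the table's min-x is 0; gap = 293 mm.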